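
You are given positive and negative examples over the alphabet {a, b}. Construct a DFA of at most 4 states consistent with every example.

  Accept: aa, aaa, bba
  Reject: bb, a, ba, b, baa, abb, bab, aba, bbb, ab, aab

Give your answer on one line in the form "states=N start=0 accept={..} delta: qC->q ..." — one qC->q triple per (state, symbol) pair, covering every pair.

Grow the machine one transition at a time. Run the examples from 0; the earliest place one falls off (shortest prefix, ties alphabetical) gets sent to the lowest-numbered state that keeps every Accept/Reject pair distinguishable — a pair clashes when both reach the same state with identical unread suffix — and to a fresh state only if none does.
a: 0a undefined. 0a->0: no, aa/a meet in 0. Open state 1: 0a->1.
b: 0b undefined. 0b->0: no, aa/baa meet in 1 with "a" left. 0b->1: no, aa/ba meet in 1 with "a" left. Open state 2: 0b->2.
aa: 1a undefined. 1a->0: no, aaa/a meet in 1. 1a->1: no, aa/a meet in 1. 1a->2: no, aa/b meet in 2. Open state 3: 1a->3.
ab: 1b undefined. 1b->0: ok.
ba: 2a undefined. 2a->0: ok.
bb: 2b undefined. 2b->0: no, bba/a meet in 1. 2b->1: ok.
aaa: 3a undefined. 3a->0: no, aaa/ba meet in 0. 3a->1: no, aaa/bb meet in 1. 3a->2: no, aaa/b meet in 2. 3a->3: ok.
aab: 3b undefined. 3b->0: ok.
All examples now run through 4 states with every (state, symbol) defined. Accept strings end in {3}, Reject strings end in {0,1,2}; accept={3}.

states=4 start=0 accept={3} delta: 0a->1 0b->2 1a->3 1b->0 2a->0 2b->1 3a->3 3b->0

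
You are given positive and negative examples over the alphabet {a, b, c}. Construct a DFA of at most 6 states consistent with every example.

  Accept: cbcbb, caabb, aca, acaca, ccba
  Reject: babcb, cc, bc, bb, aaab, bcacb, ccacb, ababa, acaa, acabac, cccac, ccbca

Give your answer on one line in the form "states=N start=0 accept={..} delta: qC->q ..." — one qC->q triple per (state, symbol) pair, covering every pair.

states=5 start=0 accept={2} delta: 0a->0 0b->0 0c->1 1a->2 1b->1 1c->3 2a->3 2b->0 2c->1 3a->0 3b->4 3c->0 4a->2 4b->2 4c->0

State merging on the prefix tree: take the shortest (then alphabetical) example prefix whose next move is undefined and point that move at state 0, else 1, else 2, ...; a target is out if some Accept/Reject pair would then sit in one state with the same input left (inseparable). If every existing state is out, open a new one.
a: 0a undefined. 0a->0: ok.
b: 0b undefined. 0b->0: ok.
c: 0c undefined. 0c->0: no, cbcbb/babcb meet in 0. Open state 1: 0c->1.
ca: 1a undefined. 1a->0: no, caabb/bb meet in 0. 1a->1: no, aca/bc meet in 1. Open state 2: 1a->2.
cb: 1b undefined. 1b->0: no, cbcbb/babcb meet in 0. 1b->1: ok.
cc: 1c undefined. 1c->0: no, cbcbb/cc meet in 0. 1c->1: no, cbcbb/babcb meet in 1. 1c->2: no, aca/cc meet in 2. Open state 3: 1c->3.
caa: 2a undefined. 2a->0: no, caabb/bb meet in 0. 2a->1: no, caabb/babcb meet in 1. 2a->2: no, aca/acaa meet in 2. 2a->3: ok.
cca: 3a undefined. 3a->0: ok.
ccb: 3b undefined. 3b->0: no, cbcbb/bb meet in 0. 3b->1: no, cbcbb/babcb meet in 1. 3b->2: no, acaca/ccbca meet in 2 with "ca" left. 3b->3: no, cbcbb/cc meet in 3. Open state 4: 3b->4.
ccc: 3c undefined. 3c->0: ok.
acab: 2b undefined. 2b->0: ok.
acac: 2c undefined. 2c->0: no, acaca/bb meet in 0. 2c->1: ok.
ccba: 4a undefined. 4a->0: no, ccba/bb meet in 0. 4a->1: no, ccba/babcb meet in 1. 4a->2: ok.
ccbc: 4c undefined. 4c->0: ok.
caabb: 4b undefined. 4b->0: no, cbcbb/bb meet in 0. 4b->1: no, cbcbb/babcb meet in 1. 4b->2: ok.
All examples now run through 5 states with every (state, symbol) defined. Accept strings end in {2}, Reject strings end in {0,1,3}; accept={2}.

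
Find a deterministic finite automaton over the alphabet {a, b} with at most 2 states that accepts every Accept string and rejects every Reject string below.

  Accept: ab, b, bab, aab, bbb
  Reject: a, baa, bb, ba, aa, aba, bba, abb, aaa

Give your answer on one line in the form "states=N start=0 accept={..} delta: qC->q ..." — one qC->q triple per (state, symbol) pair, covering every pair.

Grow the machine one transition at a time. Run the examples from 0; the earliest place one falls off (shortest prefix, ties alphabetical) gets sent to the lowest-numbered state that keeps every Accept/Reject pair distinguishable — a pair clashes when both reach the same state with identical unread suffix — and to a fresh state only if none does.
a: 0a undefined. 0a->0: ok.
b: 0b undefined. 0b->0: no, ab/a meet in 0. Open state 1: 0b->1.
ba: 1a undefined. 1a->0: ok.
bb: 1b undefined. 1b->0: ok.
All examples now run through 2 states with every (state, symbol) defined. Accept strings end in {1}, Reject strings end in {0}; accept={1}.

states=2 start=0 accept={1} delta: 0a->0 0b->1 1a->0 1b->0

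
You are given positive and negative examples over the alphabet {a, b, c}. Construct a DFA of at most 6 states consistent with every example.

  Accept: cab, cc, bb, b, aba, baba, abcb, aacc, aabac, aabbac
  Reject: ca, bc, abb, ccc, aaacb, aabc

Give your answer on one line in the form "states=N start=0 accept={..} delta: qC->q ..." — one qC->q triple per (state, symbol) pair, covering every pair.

State merging on the prefix tree: take the shortest (then alphabetical) example prefix whose next move is undefined and point that move at state 0, else 1, else 2, ...; a target is out if some Accept/Reject pair would then sit in one state with the same input left (inseparable). If every existing state is out, open a new one.
a: 0a undefined. 0a->0: no, bb/abb meet in 0 with "bb" left. Open state 1: 0a->1.
b: 0b undefined. 0b->0: ok.
c: 0c undefined. 0c->0: no, cc/bc meet in 0. 0c->1: ok.
aa: 1a undefined. 1a->0: no, cab/ca meet in 0. 1a->1: no, aacc/ccc meet in 1 with "cc" left. Open state 2: 1a->2.
ab: 1b undefined. 1b->0: no, bb/abb meet in 0. 1b->1: no, aba/ca meet in 2. 1b->2: no, cab/abb meet in 2 with "b" left. Open state 3: 1b->3.
cc: 1c undefined. 1c->0: ok.
aaa: 2a undefined. 2a->0: ok.
aab: 2b undefined. 2b->0: ok.
aac: 2c undefined. 2c->0: no, aacc/bc meet in 1. 2c->1: ok.
aba: 3a undefined. 3a->0: ok.
abb: 3b undefined. 3b->0: no, cab/abb meet in 0. 3b->1: ok.
abc: 3c undefined. 3c->0: ok.
All examples now run through 4 states with every (state, symbol) defined. Accept strings end in {0}, Reject strings end in {1,2,3}; accept={0}.

states=4 start=0 accept={0} delta: 0a->1 0b->0 0c->1 1a->2 1b->3 1c->0 2a->0 2b->0 2c->1 3a->0 3b->1 3c->0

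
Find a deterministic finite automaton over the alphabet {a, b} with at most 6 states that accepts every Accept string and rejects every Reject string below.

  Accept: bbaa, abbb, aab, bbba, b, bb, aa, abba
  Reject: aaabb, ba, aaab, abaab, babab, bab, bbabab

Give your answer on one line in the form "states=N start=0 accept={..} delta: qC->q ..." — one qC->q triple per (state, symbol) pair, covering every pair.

State merging on the prefix tree: take the shortest (then alphabetical) example prefix whose next move is undefined and point that move at state 0, else 1, else 2, ...; a target is out if some Accept/Reject pair would then sit in one state with the same input left (inseparable). If every existing state is out, open a new one.
a: 0a undefined. 0a->0: no, aab/aaab meet in 0 with "b" left. Open state 1: 0a->1.
b: 0b undefined. 0b->0: no, bbba/ba meet in 1. 0b->1: no, aab/bab meet in 1 with "ab" left. Open state 2: 0b->2.
aa: 1a undefined. 1a->0: ok.
ab: 1b undefined. 1b->0: no, aab/aaabb meet in 2. 1b->1: no, abbb/aaabb meet in 1. 1b->2: no, aab/aaab meet in 2. Open state 3: 1b->3.
ba: 2a undefined. 2a->0: no, aab/babab meet in 2. 2a->1: ok.
bb: 2b undefined. 2b->0: no, bbba/ba meet in 1. 2b->1: no, bbaa/ba meet in 1. 2b->2: no, bbba/ba meet in 1. 2b->3: no, bb/aaab meet in 3. Open state 4: 2b->4.
aba: 3a undefined. 3a->0: no, aab/babab meet in 2. 3a->1: no, aab/abaab meet in 2. 3a->2: no, bb/babab meet in 4. 3a->3: ok.
abb: 3b undefined. 3b->0: no, aa/aaabb meet in 0. 3b->1: no, abbb/aaab meet in 3. 3b->2: no, aab/aaabb meet in 2. 3b->3: no, abbb/aaabb meet in 3. 3b->4: no, bb/aaabb meet in 4. Open state 5: 3b->5.
bba: 4a undefined. 4a->0: no, bbaa/ba meet in 1. 4a->1: ok.
bbb: 4b undefined. 4b->0: no, bbba/ba meet in 1. 4b->1: ok.
abba: 5a undefined. 5a->0: ok.
abbb: 5b undefined. 5b->0: ok.
All examples now run through 6 states with every (state, symbol) defined. Accept strings end in {0,2,4}, Reject strings end in {1,3,5}; accept={0,2,4}.

states=6 start=0 accept={0,2,4} delta: 0a->1 0b->2 1a->0 1b->3 2a->1 2b->4 3a->3 3b->5 4a->1 4b->1 5a->0 5b->0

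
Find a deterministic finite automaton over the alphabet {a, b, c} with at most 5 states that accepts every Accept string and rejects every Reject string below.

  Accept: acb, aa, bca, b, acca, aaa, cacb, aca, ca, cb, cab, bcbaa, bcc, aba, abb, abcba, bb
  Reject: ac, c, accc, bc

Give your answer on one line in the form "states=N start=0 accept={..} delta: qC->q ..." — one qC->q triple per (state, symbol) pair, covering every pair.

states=2 start=0 accept={0} delta: 0a->0 0b->0 0c->1 1a->0 1b->0 1c->0

State merging on the prefix tree: take the shortest (then alphabetical) example prefix whose next move is undefined and point that move at state 0, else 1, else 2, ...; a target is out if some Accept/Reject pair would then sit in one state with the same input left (inseparable). If every existing state is out, open a new one.
a: 0a undefined. 0a->0: ok.
b: 0b undefined. 0b->0: ok.
c: 0c undefined. 0c->0: no, acb/ac meet in 0. Open state 1: 0c->1.
ca: 1a undefined. 1a->0: ok.
cb: 1b undefined. 1b->0: ok.
acc: 1c undefined. 1c->0: ok.
All examples now run through 2 states with every (state, symbol) defined. Accept strings end in {0}, Reject strings end in {1}; accept={0}.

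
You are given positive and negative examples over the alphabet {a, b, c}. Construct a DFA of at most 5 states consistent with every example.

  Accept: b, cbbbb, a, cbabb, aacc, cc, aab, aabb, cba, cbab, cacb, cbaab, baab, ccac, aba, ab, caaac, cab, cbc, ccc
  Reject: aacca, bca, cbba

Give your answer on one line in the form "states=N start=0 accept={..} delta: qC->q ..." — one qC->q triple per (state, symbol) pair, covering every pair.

Grow the machine one transition at a time. Run the examples from 0; the earliest place one falls off (shortest prefix, ties alphabetical) gets sent to the lowest-numbered state that keeps every Accept/Reject pair distinguishable — a pair clashes when both reach the same state with identical unread suffix — and to a fresh state only if none does.
a: 0a undefined. 0a->0: ok.
b: 0b undefined. 0b->0: ok.
c: 0c undefined. 0c->0: no, b/aacca meet in 0. Open state 1: 0c->1.
ca: 1a undefined. 1a->0: no, b/bca meet in 0. 1a->1: ok.
cb: 1b undefined. 1b->0: no, b/cbba meet in 0. 1b->1: no, cbbbb/bca meet in 1. Open state 2: 1b->2.
cc: 1c undefined. 1c->0: no, b/aacca meet in 0. 1c->1: no, aacc/aacca meet in 1. 1c->2: no, cba/aacca meet in 2 with "a" left. Open state 3: 1c->3.
cba: 2a undefined. 2a->0: ok.
cbb: 2b undefined. 2b->0: no, b/cbba meet in 0. 2b->1: no, cbbbb/bca meet in 1. 2b->2: no, b/cbba meet in 0. 2b->3: ok.
cbc: 2c undefined. 2c->0: ok.
cca: 3a undefined. 3a->0: no, b/aacca meet in 0. 3a->1: ok.
ccc: 3c undefined. 3c->0: ok.
cacb: 3b undefined. 3b->0: ok.
All examples now run through 4 states with every (state, symbol) defined. Accept strings end in {0,2,3}, Reject strings end in {1}; accept={0,2,3}.

states=4 start=0 accept={0,2,3} delta: 0a->0 0b->0 0c->1 1a->1 1b->2 1c->3 2a->0 2b->3 2c->0 3a->1 3b->0 3c->0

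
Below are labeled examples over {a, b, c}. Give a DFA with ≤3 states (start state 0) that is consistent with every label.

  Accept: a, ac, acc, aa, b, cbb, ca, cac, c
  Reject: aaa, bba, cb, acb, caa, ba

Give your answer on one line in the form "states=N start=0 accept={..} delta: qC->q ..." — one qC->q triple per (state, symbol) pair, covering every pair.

State merging on the prefix tree: take the shortest (then alphabetical) example prefix whose next move is undefined and point that move at state 0, else 1, else 2, ...; a target is out if some Accept/Reject pair would then sit in one state with the same input left (inseparable). If every existing state is out, open a new one.
a: 0a undefined. 0a->0: no, a/aaa meet in 0. Open state 1: 0a->1.
b: 0b undefined. 0b->0: no, a/bba meet in 1. 0b->1: no, aa/ba meet in 1 with "a" left. Open state 2: 0b->2.
c: 0c undefined. 0c->0: no, aa/caa meet in 1 with "a" left. 0c->1: ok.
aa: 1a undefined. 1a->0: no, a/aaa meet in 1. 1a->1: no, a/aaa meet in 1. 1a->2: ok.
ac: 1c undefined. 1c->0: no, aa/acb meet in 2. 1c->1: ok.
ba: 2a undefined. 2a->0: ok.
bb: 2b undefined. 2b->0: no, a/bba meet in 1. 2b->1: no, aa/bba meet in 2. 2b->2: ok.
cb: 1b undefined. 1b->0: ok.
cac: 2c undefined. 2c->0: no, cac/aaa meet in 0. 2c->1: ok.
All examples now run through 3 states with every (state, symbol) defined. Accept strings end in {1,2}, Reject strings end in {0}; accept={1,2}.

states=3 start=0 accept={1,2} delta: 0a->1 0b->2 0c->1 1a->2 1b->0 1c->1 2a->0 2b->2 2c->1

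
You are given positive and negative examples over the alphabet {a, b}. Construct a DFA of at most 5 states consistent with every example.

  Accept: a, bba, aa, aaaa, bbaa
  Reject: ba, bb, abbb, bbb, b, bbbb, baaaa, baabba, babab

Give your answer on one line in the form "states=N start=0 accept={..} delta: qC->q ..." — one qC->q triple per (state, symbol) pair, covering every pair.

states=3 start=0 accept={0} delta: 0a->0 0b->1 1a->1 1b->2 2a->0 2b->1

Grow the machine one transition at a time. Run the examples from 0; the earliest place one falls off (shortest prefix, ties alphabetical) gets sent to the lowest-numbered state that keeps every Accept/Reject pair distinguishable — a pair clashes when both reach the same state with identical unread suffix — and to a fresh state only if none does.
a: 0a undefined. 0a->0: ok.
b: 0b undefined. 0b->0: no, a/ba meet in 0. Open state 1: 0b->1.
ba: 1a undefined. 1a->0: no, a/ba meet in 0. 1a->1: ok.
bb: 1b undefined. 1b->0: no, a/bb meet in 0. 1b->1: no, bba/ba meet in 1. Open state 2: 1b->2.
bba: 2a undefined. 2a->0: ok.
bbb: 2b undefined. 2b->0: no, a/abbb meet in 0. 2b->1: ok.
All examples now run through 3 states with every (state, symbol) defined. Accept strings end in {0}, Reject strings end in {1,2}; accept={0}.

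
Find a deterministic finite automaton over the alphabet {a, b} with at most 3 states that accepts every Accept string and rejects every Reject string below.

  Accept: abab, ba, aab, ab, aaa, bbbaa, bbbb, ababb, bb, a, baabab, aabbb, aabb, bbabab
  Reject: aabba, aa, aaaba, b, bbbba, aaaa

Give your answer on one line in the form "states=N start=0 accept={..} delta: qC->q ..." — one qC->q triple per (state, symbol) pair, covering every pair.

Grow the machine one transition at a time. Run the examples from 0; the earliest place one falls off (shortest prefix, ties alphabetical) gets sent to the lowest-numbered state that keeps every Accept/Reject pair distinguishable — a pair clashes when both reach the same state with identical unread suffix — and to a fresh state only if none does.
a: 0a undefined. 0a->0: no, ba/aaaba meet in 0 with "ba" left. Open state 1: 0a->1.
b: 0b undefined. 0b->0: no, ba/bbbba meet in 1. 0b->1: no, ba/aa meet in 1 with "a" left. Open state 2: 0b->2.
aa: 1a undefined. 1a->0: no, aab/b meet in 2. 1a->1: no, aaa/aa meet in 1. 1a->2: ok.
ab: 1b undefined. 1b->0: no, ababb/aa meet in 2. 1b->1: ok.
ba: 2a undefined. 2a->0: no, ba/aaaba meet in 0. 2a->1: ok.
bb: 2b undefined. 2b->0: no, ba/aabba meet in 1. 2b->1: ok.
All examples now run through 3 states with every (state, symbol) defined. Accept strings end in {1}, Reject strings end in {2}; accept={1}.

states=3 start=0 accept={1} delta: 0a->1 0b->2 1a->2 1b->1 2a->1 2b->1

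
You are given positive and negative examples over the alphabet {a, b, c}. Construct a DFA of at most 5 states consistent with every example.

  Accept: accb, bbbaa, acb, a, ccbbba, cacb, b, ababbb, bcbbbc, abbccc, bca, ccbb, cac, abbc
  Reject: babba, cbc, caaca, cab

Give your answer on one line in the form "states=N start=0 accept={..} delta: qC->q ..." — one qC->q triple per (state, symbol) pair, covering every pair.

State merging on the prefix tree: take the shortest (then alphabetical) example prefix whose next move is undefined and point that move at state 0, else 1, else 2, ...; a target is out if some Accept/Reject pair would then sit in one state with the same input left (inseparable). If every existing state is out, open a new one.
a: 0a undefined. 0a->0: ok.
b: 0b undefined. 0b->0: no, bbbaa/babba meet in 0. Open state 1: 0b->1.
c: 0c undefined. 0c->0: no, accb/cab meet in 1. 0c->1: no, abbc/cbc meet in 1 with "bc" left. Open state 2: 0c->2.
ba: 1a undefined. 1a->0: ok.
bb: 1b undefined. 1b->0: no, bbbaa/babba meet in 0. 1b->1: no, bbbaa/babba meet in 0. 1b->2: ok.
bc: 1c undefined. 1c->0: no, bcbbbc/cbc meet in 2 with "bc" left. 1c->1: ok.
ca: 2a undefined. 2a->0: no, a/babba meet in 0. 2a->1: no, cacb/cab meet in 2. 2a->2: no, acb/cab meet in 2 with "b" left. Open state 3: 2a->3.
cb: 2b undefined. 2b->0: ok.
cc: 2c undefined. 2c->0: no, ccbb/cbc meet in 2. 2c->1: no, accb/cbc meet in 2. 2c->2: no, ccbbba/babba meet in 3. 2c->3: no, accb/cab meet in 3 with "b" left. Open state 4: 2c->4.
caa: 3a undefined. 3a->0: ok.
cab: 3b undefined. 3b->0: no, bbbaa/cab meet in 0. 3b->1: no, b/cab meet in 1. 3b->2: ok.
cac: 3c undefined. 3c->0: ok.
ccb: 4b undefined. 4b->0: no, ccbbba/babba meet in 3. 4b->1: no, ccbb/cbc meet in 2. 4b->2: no, accb/cbc meet in 2. 4b->3: no, accb/babba meet in 3. 4b->4: ok.
abbcc: 4c undefined. 4c->0: no, abbccc/cbc meet in 2. 4c->1: ok.
ccbbba: 4a undefined. 4a->0: ok.
All examples now run through 5 states with every (state, symbol) defined. Accept strings end in {0,1,4}, Reject strings end in {2,3}; accept={0,1,4}.

states=5 start=0 accept={0,1,4} delta: 0a->0 0b->1 0c->2 1a->0 1b->2 1c->1 2a->3 2b->0 2c->4 3a->0 3b->2 3c->0 4a->0 4b->4 4c->1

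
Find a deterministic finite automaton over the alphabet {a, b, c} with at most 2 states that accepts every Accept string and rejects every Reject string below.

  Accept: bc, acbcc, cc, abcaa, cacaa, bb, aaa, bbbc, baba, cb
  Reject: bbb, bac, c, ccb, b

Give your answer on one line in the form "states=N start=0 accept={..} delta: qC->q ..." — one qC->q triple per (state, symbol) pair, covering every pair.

State merging on the prefix tree: take the shortest (then alphabetical) example prefix whose next move is undefined and point that move at state 0, else 1, else 2, ...; a target is out if some Accept/Reject pair would then sit in one state with the same input left (inseparable). If every existing state is out, open a new one.
a: 0a undefined. 0a->0: ok.
b: 0b undefined. 0b->0: no, bc/bac meet in 0 with "c" left. Open state 1: 0b->1.
c: 0c undefined. 0c->0: no, cc/c meet in 0. 0c->1: ok.
ba: 1a undefined. 1a->0: ok.
bb: 1b undefined. 1b->0: ok.
bc: 1c undefined. 1c->0: ok.
All examples now run through 2 states with every (state, symbol) defined. Accept strings end in {0}, Reject strings end in {1}; accept={0}.

states=2 start=0 accept={0} delta: 0a->0 0b->1 0c->1 1a->0 1b->0 1c->0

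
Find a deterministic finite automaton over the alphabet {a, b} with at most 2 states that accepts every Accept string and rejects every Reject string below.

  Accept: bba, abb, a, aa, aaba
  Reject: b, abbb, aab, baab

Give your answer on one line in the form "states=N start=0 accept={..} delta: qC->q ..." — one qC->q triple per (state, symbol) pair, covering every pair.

states=2 start=0 accept={0} delta: 0a->0 0b->1 1a->0 1b->0

State merging on the prefix tree: take the shortest (then alphabetical) example prefix whose next move is undefined and point that move at state 0, else 1, else 2, ...; a target is out if some Accept/Reject pair would then sit in one state with the same input left (inseparable). If every existing state is out, open a new one.
a: 0a undefined. 0a->0: ok.
b: 0b undefined. 0b->0: no, bba/b meet in 0. Open state 1: 0b->1.
ba: 1a undefined. 1a->0: ok.
bb: 1b undefined. 1b->0: ok.
All examples now run through 2 states with every (state, symbol) defined. Accept strings end in {0}, Reject strings end in {1}; accept={0}.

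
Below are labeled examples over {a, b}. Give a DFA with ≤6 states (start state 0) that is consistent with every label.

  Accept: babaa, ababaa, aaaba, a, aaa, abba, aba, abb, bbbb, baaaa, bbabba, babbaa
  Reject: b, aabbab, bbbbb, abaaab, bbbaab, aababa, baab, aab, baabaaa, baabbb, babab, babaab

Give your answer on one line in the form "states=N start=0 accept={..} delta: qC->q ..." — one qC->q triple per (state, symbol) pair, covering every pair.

states=6 start=0 accept={0,2,5} delta: 0a->0 0b->1 1a->2 1b->0 2a->2 2b->3 3a->4 3b->0 4a->5 4b->1 5a->1 5b->1

Grow the machine one transition at a time. Run the examples from 0; the earliest place one falls off (shortest prefix, ties alphabetical) gets sent to the lowest-numbered state that keeps every Accept/Reject pair distinguishable — a pair clashes when both reach the same state with identical unread suffix — and to a fresh state only if none does.
a: 0a undefined. 0a->0: ok.
b: 0b undefined. 0b->0: no, babaa/b meet in 0. Open state 1: 0b->1.
ba: 1a undefined. 1a->0: no, babaa/aababa meet in 0. 1a->1: no, aaaba/b meet in 1. Open state 2: 1a->2.
bb: 1b undefined. 1b->0: ok.
baa: 2a undefined. 2a->0: no, a/baabaaa meet in 0. 2a->1: no, a/bbbaab meet in 0. 2a->2: ok.
bab: 2b undefined. 2b->0: no, babaa/abaaab meet in 0. 2b->1: no, babaa/aababa meet in 2. 2b->2: no, babaa/abaaab meet in 2. Open state 3: 2b->3.
baba: 3a undefined. 3a->0: no, babaa/aababa meet in 0. 3a->1: no, babaa/baabaaa meet in 2. 3a->2: no, babaa/aababa meet in 2. 3a->3: no, babaa/abaaab meet in 3. Open state 4: 3a->4.
babb: 3b undefined. 3b->0: ok.
babaa: 4a undefined. 4a->0: no, babaa/baabaaa meet in 0. 4a->1: no, babaa/b meet in 1. 4a->2: no, babaa/baabaaa meet in 2. 4a->3: no, babaa/abaaab meet in 3. 4a->4: no, babaa/aababa meet in 4. Open state 5: 4a->5.
babab: 4b undefined. 4b->0: no, a/babab meet in 0. 4b->1: ok.
babaab: 5b undefined. 5b->0: no, a/babaab meet in 0. 5b->1: ok.
baabaaa: 5a undefined. 5a->0: no, a/baabaaa meet in 0. 5a->1: ok.
All examples now run through 6 states with every (state, symbol) defined. Accept strings end in {0,2,5}, Reject strings end in {1,3,4}; accept={0,2,5}.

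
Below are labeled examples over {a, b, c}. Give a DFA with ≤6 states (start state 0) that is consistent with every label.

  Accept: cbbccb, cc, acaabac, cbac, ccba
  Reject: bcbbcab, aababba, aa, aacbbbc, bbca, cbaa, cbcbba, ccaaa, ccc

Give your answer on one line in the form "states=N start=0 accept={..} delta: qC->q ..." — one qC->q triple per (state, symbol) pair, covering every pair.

State merging on the prefix tree: take the shortest (then alphabetical) example prefix whose next move is undefined and point that move at state 0, else 1, else 2, ...; a target is out if some Accept/Reject pair would then sit in one state with the same input left (inseparable). If every existing state is out, open a new one.
a: 0a undefined. 0a->0: ok.
b: 0b undefined. 0b->0: ok.
c: 0c undefined. 0c->0: no, cbbccb/bcbbcab meet in 0. Open state 1: 0c->1.
cb: 1b undefined. 1b->0: no, cbac/aacbbbc meet in 1. 1b->1: no, cc/aacbbbc meet in 1 with "c" left. Open state 2: 1b->2.
cc: 1c undefined. 1c->0: no, cc/aababba meet in 0. 1c->1: no, cc/ccc meet in 1. 1c->2: ok.
aca: 1a undefined. 1a->0: ok.
cba: 2a undefined. 2a->0: ok.
cbb: 2b undefined. 2b->0: no, cbbccb/bcbbcab meet in 0. 2b->1: no, ccba/bcbbcab meet in 0. 2b->2: no, ccba/aababba meet in 0. Open state 3: 2b->3.
cbc: 2c undefined. 2c->0: ok.
cbbc: 3c undefined. 3c->0: ok.
ccba: 3a undefined. 3a->0: no, ccba/bcbbcab meet in 0. 3a->1: ok.
aacbbb: 3b undefined. 3b->0: no, acaabac/aacbbbc meet in 1. 3b->1: no, cbbccb/aacbbbc meet in 2. 3b->2: ok.
All examples now run through 4 states with every (state, symbol) defined. Accept strings end in {1,2}, Reject strings end in {0}; accept={1,2}.

states=4 start=0 accept={1,2} delta: 0a->0 0b->0 0c->1 1a->0 1b->2 1c->2 2a->0 2b->3 2c->0 3a->1 3b->2 3c->0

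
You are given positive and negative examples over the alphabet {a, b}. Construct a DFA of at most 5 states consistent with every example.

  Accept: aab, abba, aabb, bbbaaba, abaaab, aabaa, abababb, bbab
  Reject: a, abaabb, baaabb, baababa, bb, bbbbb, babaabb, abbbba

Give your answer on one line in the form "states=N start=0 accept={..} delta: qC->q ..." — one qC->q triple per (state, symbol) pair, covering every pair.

Fold the examples into a partial DFA from state 0: repeatedly fix the first undefined (state, symbol) met by the shortest-then-alphabetical prefix, trying targets in increasing order and rejecting any under which an Accept and a Reject string meet in one state with the same remainder; add a state when all current targets are rejected. Accepting states are where Accept strings end.
a: 0a undefined. 0a->0: no, aabb/bb meet in 0 with "bb" left. Open state 1: 0a->1.
b: 0b undefined. 0b->0: ok.
aa: 1a undefined. 1a->0: no, aab/bb meet in 0. 1a->1: no, aabb/baaabb meet in 1 with "bb" left. Open state 2: 1a->2.
ab: 1b undefined. 1b->0: no, abba/a meet in 1. 1b->1: no, abba/abbbba meet in 2. 1b->2: ok.
aab: 2b undefined. 2b->0: no, aab/bb meet in 0. 2b->1: no, aab/a meet in 1. 2b->2: no, abba/abbbba meet in 2 with "a" left. Open state 3: 2b->3.
aba: 2a undefined. 2a->0: no, aab/abaabb meet in 3. 2a->1: no, aab/baaabb meet in 3. 2a->2: no, aabb/abaabb meet in 3 with "b" left. 2a->3: ok.
aaba: 3a undefined. 3a->0: no, abba/abaabb meet in 0. 3a->1: no, aab/abaabb meet in 3. 3a->2: no, abba/baababa meet in 2. 3a->3: ok.
aabb: 3b undefined. 3b->0: no, aabb/abaabb meet in 0. 3b->1: no, aab/abbbba meet in 3. 3b->2: no, aab/abaabb meet in 3. 3b->3: no, aab/abaabb meet in 3. Open state 4: 3b->4.
ababa: 4a undefined. 4a->0: no, abababb/baababa meet in 0. 4a->1: ok.
abbbb: 4b undefined. 4b->0: ok.
All examples now run through 5 states with every (state, symbol) defined. Accept strings end in {2,3,4}, Reject strings end in {0,1}; accept={2,3,4}.

states=5 start=0 accept={2,3,4} delta: 0a->1 0b->0 1a->2 1b->2 2a->3 2b->3 3a->3 3b->4 4a->1 4b->0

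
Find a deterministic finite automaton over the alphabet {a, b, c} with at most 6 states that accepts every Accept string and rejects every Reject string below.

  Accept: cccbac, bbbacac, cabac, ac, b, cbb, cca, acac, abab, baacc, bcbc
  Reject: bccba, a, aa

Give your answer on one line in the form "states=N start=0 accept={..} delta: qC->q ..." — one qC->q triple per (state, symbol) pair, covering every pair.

states=3 start=0 accept={1,2} delta: 0a->0 0b->1 0c->1 1a->0 1b->0 1c->2 2a->1 2b->0 2c->0

Grow the machine one transition at a time. Run the examples from 0; the earliest place one falls off (shortest prefix, ties alphabetical) gets sent to the lowest-numbered state that keeps every Accept/Reject pair distinguishable — a pair clashes when both reach the same state with identical unread suffix — and to a fresh state only if none does.
a: 0a undefined. 0a->0: ok.
b: 0b undefined. 0b->0: no, b/a meet in 0. Open state 1: 0b->1.
c: 0c undefined. 0c->0: no, ac/a meet in 0. 0c->1: ok.
ba: 1a undefined. 1a->0: ok.
bb: 1b undefined. 1b->0: ok.
bc: 1c undefined. 1c->0: no, cca/bccba meet in 0. 1c->1: no, cca/bccba meet in 0. Open state 2: 1c->2.
bcb: 2b undefined. 2b->0: ok.
bcc: 2c undefined. 2c->0: ok.
cca: 2a undefined. 2a->0: no, cca/bccba meet in 0. 2a->1: ok.
All examples now run through 3 states with every (state, symbol) defined. Accept strings end in {1,2}, Reject strings end in {0}; accept={1,2}.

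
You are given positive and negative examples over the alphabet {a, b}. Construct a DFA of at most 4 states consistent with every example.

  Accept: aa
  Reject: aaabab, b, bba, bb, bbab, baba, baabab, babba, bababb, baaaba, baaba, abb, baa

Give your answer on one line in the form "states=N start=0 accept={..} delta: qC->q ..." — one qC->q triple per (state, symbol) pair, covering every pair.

states=2 start=0 accept={0} delta: 0a->0 0b->1 1a->1 1b->1

Fold the examples into a partial DFA from state 0: repeatedly fix the first undefined (state, symbol) met by the shortest-then-alphabetical prefix, trying targets in increasing order and rejecting any under which an Accept and a Reject string meet in one state with the same remainder; add a state when all current targets are rejected. Accepting states are where Accept strings end.
a: 0a undefined. 0a->0: ok.
b: 0b undefined. 0b->0: no, aa/aaabab meet in 0. Open state 1: 0b->1.
ba: 1a undefined. 1a->0: no, aa/baba meet in 0. 1a->1: ok.
bb: 1b undefined. 1b->0: no, aa/aaabab meet in 0. 1b->1: ok.
All examples now run through 2 states with every (state, symbol) defined. Accept strings end in {0}, Reject strings end in {1}; accept={0}.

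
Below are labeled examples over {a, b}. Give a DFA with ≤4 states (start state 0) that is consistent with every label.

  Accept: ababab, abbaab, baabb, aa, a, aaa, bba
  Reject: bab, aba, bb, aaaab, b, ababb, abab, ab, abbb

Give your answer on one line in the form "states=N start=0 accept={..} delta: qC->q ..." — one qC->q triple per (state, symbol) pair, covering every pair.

State merging on the prefix tree: take the shortest (then alphabetical) example prefix whose next move is undefined and point that move at state 0, else 1, else 2, ...; a target is out if some Accept/Reject pair would then sit in one state with the same input left (inseparable). If every existing state is out, open a new one.
a: 0a undefined. 0a->0: ok.
b: 0b undefined. 0b->0: no, ababab/bab meet in 0. Open state 1: 0b->1.
ba: 1a undefined. 1a->0: no, ababab/bab meet in 1. 1a->1: no, baabb/ababb meet in 1 with "bb" left. Open state 2: 1a->2.
bb: 1b undefined. 1b->0: no, abbaab/aaaab meet in 1. 1b->1: no, bba/aba meet in 2. 1b->2: ok.
baa: 2a undefined. 2a->0: no, abbaab/aaaab meet in 1. 2a->1: no, abbaab/bab meet in 2 with "b" left. 2a->2: no, abbaab/bab meet in 2 with "b" left. Open state 3: 2a->3.
bab: 2b undefined. 2b->0: no, ababab/aaaab meet in 1. 2b->1: no, ababab/bab meet in 1. 2b->2: ok.
baab: 3b undefined. 3b->0: no, baabb/aaaab meet in 1. 3b->1: no, ababab/aaaab meet in 1. 3b->2: no, ababab/bab meet in 2. 3b->3: ok.
abbaa: 3a undefined. 3a->0: no, abbaab/aaaab meet in 1. 3a->1: no, abbaab/bab meet in 2. 3a->2: no, abbaab/bab meet in 2. 3a->3: ok.
All examples now run through 4 states with every (state, symbol) defined. Accept strings end in {0,3}, Reject strings end in {1,2}; accept={0,3}.

states=4 start=0 accept={0,3} delta: 0a->0 0b->1 1a->2 1b->2 2a->3 2b->2 3a->3 3b->3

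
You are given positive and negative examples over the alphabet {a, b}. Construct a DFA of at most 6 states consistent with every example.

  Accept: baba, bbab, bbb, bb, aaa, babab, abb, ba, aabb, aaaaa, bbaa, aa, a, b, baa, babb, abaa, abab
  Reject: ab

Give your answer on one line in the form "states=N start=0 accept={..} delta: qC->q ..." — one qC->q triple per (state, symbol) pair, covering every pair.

states=4 start=0 accept={0,1,2} delta: 0a->1 0b->2 1a->0 1b->3 2a->0 2b->2 3a->0 3b->0

State merging on the prefix tree: take the shortest (then alphabetical) example prefix whose next move is undefined and point that move at state 0, else 1, else 2, ...; a target is out if some Accept/Reject pair would then sit in one state with the same input left (inseparable). If every existing state is out, open a new one.
a: 0a undefined. 0a->0: no, b/ab meet in 0 with "b" left. Open state 1: 0a->1.
b: 0b undefined. 0b->0: no, bbab/ab meet in 1 with "b" left. 0b->1: no, bb/ab meet in 1 with "b" left. Open state 2: 0b->2.
aa: 1a undefined. 1a->0: ok.
ab: 1b undefined. 1b->0: no, aa/ab meet in 0. 1b->1: no, aaa/ab meet in 1. 1b->2: no, b/ab meet in 2. Open state 3: 1b->3.
ba: 2a undefined. 2a->0: ok.
bb: 2b undefined. 2b->0: no, bbab/ab meet in 3. 2b->1: no, bbb/ab meet in 3. 2b->2: ok.
aba: 3a undefined. 3a->0: ok.
abb: 3b undefined. 3b->0: ok.
All examples now run through 4 states with every (state, symbol) defined. Accept strings end in {0,1,2}, Reject strings end in {3}; accept={0,1,2}.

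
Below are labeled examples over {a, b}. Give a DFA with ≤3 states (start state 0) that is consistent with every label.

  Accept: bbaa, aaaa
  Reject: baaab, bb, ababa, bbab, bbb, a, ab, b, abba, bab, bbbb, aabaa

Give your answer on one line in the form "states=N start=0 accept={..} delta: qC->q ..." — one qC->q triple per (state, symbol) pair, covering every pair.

State merging on the prefix tree: take the shortest (then alphabetical) example prefix whose next move is undefined and point that move at state 0, else 1, else 2, ...; a target is out if some Accept/Reject pair would then sit in one state with the same input left (inseparable). If every existing state is out, open a new one.
a: 0a undefined. 0a->0: no, aaaa/a meet in 0. Open state 1: 0a->1.
b: 0b undefined. 0b->0: ok.
aa: 1a undefined. 1a->0: no, bbaa/bb meet in 0. 1a->1: no, bbaa/a meet in 1. Open state 2: 1a->2.
ab: 1b undefined. 1b->0: ok.
aaa: 2a undefined. 2a->0: no, aaaa/ababa meet in 1. 2a->1: ok.
aab: 2b undefined. 2b->0: no, bbaa/aabaa meet in 2. 2b->1: ok.
All examples now run through 3 states with every (state, symbol) defined. Accept strings end in {2}, Reject strings end in {0,1}; accept={2}.

states=3 start=0 accept={2} delta: 0a->1 0b->0 1a->2 1b->0 2a->1 2b->1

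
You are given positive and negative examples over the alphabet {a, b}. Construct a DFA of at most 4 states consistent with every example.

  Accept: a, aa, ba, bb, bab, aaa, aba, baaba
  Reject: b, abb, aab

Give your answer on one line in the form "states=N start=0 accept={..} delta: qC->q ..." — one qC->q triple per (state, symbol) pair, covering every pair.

Grow the machine one transition at a time. Run the examples from 0; the earliest place one falls off (shortest prefix, ties alphabetical) gets sent to the lowest-numbered state that keeps every Accept/Reject pair distinguishable — a pair clashes when both reach the same state with identical unread suffix — and to a fresh state only if none does.
a: 0a undefined. 0a->0: no, bb/abb meet in 0 with "bb" left. Open state 1: 0a->1.
b: 0b undefined. 0b->0: no, bb/b meet in 0. 0b->1: no, a/b meet in 1. Open state 2: 0b->2.
aa: 1a undefined. 1a->0: ok.
ab: 1b undefined. 1b->0: ok.
ba: 2a undefined. 2a->0: no, bab/b meet in 2. 2a->1: ok.
bb: 2b undefined. 2b->0: ok.
All examples now run through 3 states with every (state, symbol) defined. Accept strings end in {0,1}, Reject strings end in {2}; accept={0,1}.

states=3 start=0 accept={0,1} delta: 0a->1 0b->2 1a->0 1b->0 2a->1 2b->0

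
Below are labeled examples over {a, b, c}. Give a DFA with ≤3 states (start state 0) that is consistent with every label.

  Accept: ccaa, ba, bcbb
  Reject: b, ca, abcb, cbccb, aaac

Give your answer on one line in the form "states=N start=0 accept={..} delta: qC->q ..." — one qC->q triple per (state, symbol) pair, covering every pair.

states=3 start=0 accept={0} delta: 0a->0 0b->1 0c->2 1a->0 1b->0 1c->0 2a->1 2b->0 2c->0

State merging on the prefix tree: take the shortest (then alphabetical) example prefix whose next move is undefined and point that move at state 0, else 1, else 2, ...; a target is out if some Accept/Reject pair would then sit in one state with the same input left (inseparable). If every existing state is out, open a new one.
a: 0a undefined. 0a->0: ok.
b: 0b undefined. 0b->0: no, ba/b meet in 0. Open state 1: 0b->1.
c: 0c undefined. 0c->0: no, ccaa/ca meet in 0. 0c->1: no, ba/ca meet in 1 with "a" left. Open state 2: 0c->2.
ba: 1a undefined. 1a->0: ok.
bc: 1c undefined. 1c->0: ok.
ca: 2a undefined. 2a->0: no, ba/ca meet in 0. 2a->1: ok.
cb: 2b undefined. 2b->0: ok.
cc: 2c undefined. 2c->0: ok.
bcbb: 1b undefined. 1b->0: ok.
All examples now run through 3 states with every (state, symbol) defined. Accept strings end in {0}, Reject strings end in {1,2}; accept={0}.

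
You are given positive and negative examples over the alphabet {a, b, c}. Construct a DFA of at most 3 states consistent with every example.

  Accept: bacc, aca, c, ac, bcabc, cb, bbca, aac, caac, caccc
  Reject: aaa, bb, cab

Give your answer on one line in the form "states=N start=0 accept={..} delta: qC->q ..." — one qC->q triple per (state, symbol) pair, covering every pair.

State merging on the prefix tree: take the shortest (then alphabetical) example prefix whose next move is undefined and point that move at state 0, else 1, else 2, ...; a target is out if some Accept/Reject pair would then sit in one state with the same input left (inseparable). If every existing state is out, open a new one.
a: 0a undefined. 0a->0: ok.
b: 0b undefined. 0b->0: ok.
c: 0c undefined. 0c->0: no, bacc/aaa meet in 0. Open state 1: 0c->1.
ca: 1a undefined. 1a->0: no, aca/aaa meet in 0. 1a->1: no, cb/cab meet in 1 with "b" left. Open state 2: 1a->2.
cb: 1b undefined. 1b->0: no, cb/aaa meet in 0. 1b->1: ok.
caa: 2a undefined. 2a->0: ok.
cab: 2b undefined. 2b->0: ok.
cac: 2c undefined. 2c->0: ok.
bacc: 1c undefined. 1c->0: no, bacc/aaa meet in 0. 1c->1: ok.
All examples now run through 3 states with every (state, symbol) defined. Accept strings end in {1,2}, Reject strings end in {0}; accept={1,2}.

states=3 start=0 accept={1,2} delta: 0a->0 0b->0 0c->1 1a->2 1b->1 1c->1 2a->0 2b->0 2c->0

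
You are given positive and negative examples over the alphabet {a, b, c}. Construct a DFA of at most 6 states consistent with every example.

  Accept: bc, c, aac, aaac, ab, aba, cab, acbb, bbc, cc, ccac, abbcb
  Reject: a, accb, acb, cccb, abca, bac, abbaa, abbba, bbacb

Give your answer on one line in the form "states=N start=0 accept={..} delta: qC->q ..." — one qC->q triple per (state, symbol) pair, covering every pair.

states=5 start=0 accept={1,2,4} delta: 0a->0 0b->1 0c->1 1a->2 1b->3 1c->4 2a->0 2b->1 2c->0 3a->0 3b->2 3c->2 4a->0 4b->0 4c->1

State merging on the prefix tree: take the shortest (then alphabetical) example prefix whose next move is undefined and point that move at state 0, else 1, else 2, ...; a target is out if some Accept/Reject pair would then sit in one state with the same input left (inseparable). If every existing state is out, open a new one.
a: 0a undefined. 0a->0: ok.
b: 0b undefined. 0b->0: no, bc/bac meet in 0 with "c" left. Open state 1: 0b->1.
c: 0c undefined. 0c->0: no, c/a meet in 0. 0c->1: ok.
ba: 1a undefined. 1a->0: no, c/bac meet in 1. 1a->1: no, bc/bac meet in 1 with "c" left. Open state 2: 1a->2.
bb: 1b undefined. 1b->0: no, aba/abbba meet in 2. 1b->1: no, c/acb meet in 1. 1b->2: no, aba/acb meet in 2. Open state 3: 1b->3.
bc: 1c undefined. 1c->0: no, bc/a meet in 0. 1c->1: no, aba/abca meet in 2. 1c->2: no, cab/accb meet in 2 with "b" left. 1c->3: no, bc/acb meet in 3. Open state 4: 1c->4.
bac: 2c undefined. 2c->0: ok.
bba: 3a undefined. 3a->0: ok.
bbc: 3c undefined. 3c->0: no, bbc/a meet in 0. 3c->1: no, abbcb/acb meet in 3. 3c->2: ok.
cab: 2b undefined. 2b->0: no, cab/a meet in 0. 2b->1: ok.
cca: 4a undefined. 4a->0: ok.
ccc: 4c undefined. 4c->0: no, c/cccb meet in 1. 4c->1: ok.
abbb: 3b undefined. 3b->0: no, acbb/a meet in 0. 3b->1: no, aba/abbba meet in 2. 3b->2: ok.
accb: 4b undefined. 4b->0: ok.
abbba: 2a undefined. 2a->0: ok.
All examples now run through 5 states with every (state, symbol) defined. Accept strings end in {1,2,4}, Reject strings end in {0,3}; accept={1,2,4}.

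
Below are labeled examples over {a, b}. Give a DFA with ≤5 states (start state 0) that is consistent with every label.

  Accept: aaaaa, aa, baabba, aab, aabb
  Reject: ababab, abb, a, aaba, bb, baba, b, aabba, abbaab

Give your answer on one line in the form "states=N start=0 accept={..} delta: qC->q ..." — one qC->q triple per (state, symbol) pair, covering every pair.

Fold the examples into a partial DFA from state 0: repeatedly fix the first undefined (state, symbol) met by the shortest-then-alphabetical prefix, trying targets in increasing order and rejecting any under which an Accept and a Reject string meet in one state with the same remainder; add a state when all current targets are rejected. Accepting states are where Accept strings end.
a: 0a undefined. 0a->0: no, aaaaa/a meet in 0. Open state 1: 0a->1.
b: 0b undefined. 0b->0: no, baabba/aabba meet in 1 with "abba" left. 0b->1: ok.
aa: 1a undefined. 1a->0: no, aaaaa/a meet in 1. 1a->1: no, aaaaa/a meet in 1. Open state 2: 1a->2.
ab: 1b undefined. 1b->0: ok.
aaa: 2a undefined. 2a->0: no, baabba/abb meet in 1. 2a->1: no, aaaaa/abb meet in 1. 2a->2: no, baabba/aabba meet in 2 with "bba" left. Open state 3: 2a->3.
aab: 2b undefined. 2b->0: no, aa/aabba meet in 2. 2b->1: no, aa/aaba meet in 2. 2b->2: ok.
aaaa: 3a undefined. 3a->0: no, aaaaa/abb meet in 1. 3a->1: ok.
baab: 3b undefined. 3b->0: ok.
All examples now run through 4 states with every (state, symbol) defined. Accept strings end in {2}, Reject strings end in {0,1,3}; accept={2}.

states=4 start=0 accept={2} delta: 0a->1 0b->1 1a->2 1b->0 2a->3 2b->2 3a->1 3b->0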